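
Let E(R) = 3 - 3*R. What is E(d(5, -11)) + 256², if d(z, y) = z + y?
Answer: 65557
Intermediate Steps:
d(z, y) = y + z
E(d(5, -11)) + 256² = (3 - 3*(-11 + 5)) + 256² = (3 - 3*(-6)) + 65536 = (3 + 18) + 65536 = 21 + 65536 = 65557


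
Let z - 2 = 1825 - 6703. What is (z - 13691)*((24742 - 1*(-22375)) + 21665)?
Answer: -1277075394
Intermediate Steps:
z = -4876 (z = 2 + (1825 - 6703) = 2 - 4878 = -4876)
(z - 13691)*((24742 - 1*(-22375)) + 21665) = (-4876 - 13691)*((24742 - 1*(-22375)) + 21665) = -18567*((24742 + 22375) + 21665) = -18567*(47117 + 21665) = -18567*68782 = -1277075394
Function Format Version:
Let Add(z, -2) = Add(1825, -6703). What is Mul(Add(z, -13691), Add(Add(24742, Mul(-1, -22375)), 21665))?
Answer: -1277075394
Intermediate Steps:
z = -4876 (z = Add(2, Add(1825, -6703)) = Add(2, -4878) = -4876)
Mul(Add(z, -13691), Add(Add(24742, Mul(-1, -22375)), 21665)) = Mul(Add(-4876, -13691), Add(Add(24742, Mul(-1, -22375)), 21665)) = Mul(-18567, Add(Add(24742, 22375), 21665)) = Mul(-18567, Add(47117, 21665)) = Mul(-18567, 68782) = -1277075394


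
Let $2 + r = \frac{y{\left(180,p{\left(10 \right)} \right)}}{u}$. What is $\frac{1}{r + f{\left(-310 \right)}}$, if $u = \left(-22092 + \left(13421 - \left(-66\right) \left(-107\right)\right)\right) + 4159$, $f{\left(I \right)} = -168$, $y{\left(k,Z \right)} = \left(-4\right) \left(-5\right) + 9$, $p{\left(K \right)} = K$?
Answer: $- \frac{11574}{1967609} \approx -0.0058823$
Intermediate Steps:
$y{\left(k,Z \right)} = 29$ ($y{\left(k,Z \right)} = 20 + 9 = 29$)
$u = -11574$ ($u = \left(-22092 + \left(13421 - 7062\right)\right) + 4159 = \left(-22092 + 6359\right) + 4159 = -15733 + 4159 = -11574$)
$r = - \frac{23177}{11574}$ ($r = -2 + \frac{29}{-11574} = -2 + 29 \left(- \frac{1}{11574}\right) = -2 - \frac{29}{11574} = - \frac{23177}{11574} \approx -2.0025$)
$\frac{1}{r + f{\left(-310 \right)}} = \frac{1}{- \frac{23177}{11574} - 168} = \frac{1}{- \frac{1967609}{11574}} = - \frac{11574}{1967609}$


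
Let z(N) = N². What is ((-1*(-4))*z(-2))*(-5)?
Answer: -80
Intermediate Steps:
((-1*(-4))*z(-2))*(-5) = (-1*(-4)*(-2)²)*(-5) = (4*4)*(-5) = 16*(-5) = -80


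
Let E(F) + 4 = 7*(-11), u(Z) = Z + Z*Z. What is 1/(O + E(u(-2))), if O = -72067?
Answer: -1/72148 ≈ -1.3860e-5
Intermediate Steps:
u(Z) = Z + Z**2
E(F) = -81 (E(F) = -4 + 7*(-11) = -4 - 77 = -81)
1/(O + E(u(-2))) = 1/(-72067 - 81) = 1/(-72148) = -1/72148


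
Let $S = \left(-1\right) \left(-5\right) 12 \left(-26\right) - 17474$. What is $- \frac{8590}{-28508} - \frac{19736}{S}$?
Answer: $\frac{181533987}{135655318} \approx 1.3382$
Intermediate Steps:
$S = -19034$ ($S = 5 \cdot 12 \left(-26\right) - 17474 = 60 \left(-26\right) - 17474 = -1560 - 17474 = -19034$)
$- \frac{8590}{-28508} - \frac{19736}{S} = - \frac{8590}{-28508} - \frac{19736}{-19034} = \left(-8590\right) \left(- \frac{1}{28508}\right) - - \frac{9868}{9517} = \frac{4295}{14254} + \frac{9868}{9517} = \frac{181533987}{135655318}$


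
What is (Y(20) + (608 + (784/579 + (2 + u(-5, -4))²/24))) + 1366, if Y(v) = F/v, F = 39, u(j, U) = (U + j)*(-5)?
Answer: 15975349/7720 ≈ 2069.3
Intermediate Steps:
u(j, U) = -5*U - 5*j
Y(v) = 39/v
(Y(20) + (608 + (784/579 + (2 + u(-5, -4))²/24))) + 1366 = (39/20 + (608 + (784/579 + (2 + (-5*(-4) - 5*(-5)))²/24))) + 1366 = (39*(1/20) + (608 + (784*(1/579) + (2 + (20 + 25))²*(1/24)))) + 1366 = (39/20 + (608 + (784/579 + (2 + 45)²*(1/24)))) + 1366 = (39/20 + (608 + (784/579 + 47²*(1/24)))) + 1366 = (39/20 + (608 + (784/579 + 2209*(1/24)))) + 1366 = (39/20 + (608 + (784/579 + 2209/24))) + 1366 = (39/20 + (608 + 144203/1544)) + 1366 = (39/20 + 1082955/1544) + 1366 = 5429829/7720 + 1366 = 15975349/7720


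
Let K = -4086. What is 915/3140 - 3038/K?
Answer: 1327801/1283004 ≈ 1.0349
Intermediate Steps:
915/3140 - 3038/K = 915/3140 - 3038/(-4086) = 915*(1/3140) - 3038*(-1/4086) = 183/628 + 1519/2043 = 1327801/1283004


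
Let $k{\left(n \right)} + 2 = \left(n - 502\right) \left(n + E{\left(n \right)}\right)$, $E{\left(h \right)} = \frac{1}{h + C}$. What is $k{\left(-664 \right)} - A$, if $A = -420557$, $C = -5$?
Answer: $\frac{799308317}{669} \approx 1.1948 \cdot 10^{6}$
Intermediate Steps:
$E{\left(h \right)} = \frac{1}{-5 + h}$ ($E{\left(h \right)} = \frac{1}{h - 5} = \frac{1}{-5 + h}$)
$k{\left(n \right)} = -2 + \left(-502 + n\right) \left(n + \frac{1}{-5 + n}\right)$ ($k{\left(n \right)} = -2 + \left(n - 502\right) \left(n + \frac{1}{-5 + n}\right) = -2 + \left(-502 + n\right) \left(n + \frac{1}{-5 + n}\right)$)
$k{\left(-664 \right)} - A = \frac{-492 + \left(-664\right)^{3} - 507 \left(-664\right)^{2} + 2509 \left(-664\right)}{-5 - 664} - -420557 = \frac{-492 - 292754944 - 223534272 - 1665976}{-669} + 420557 = - \frac{-492 - 292754944 - 223534272 - 1665976}{669} + 420557 = \left(- \frac{1}{669}\right) \left(-517955684\right) + 420557 = \frac{517955684}{669} + 420557 = \frac{799308317}{669}$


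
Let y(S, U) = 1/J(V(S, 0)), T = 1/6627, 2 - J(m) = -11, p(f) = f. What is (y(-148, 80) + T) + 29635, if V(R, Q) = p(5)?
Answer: 2553091525/86151 ≈ 29635.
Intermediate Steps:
V(R, Q) = 5
J(m) = 13 (J(m) = 2 - 1*(-11) = 2 + 11 = 13)
T = 1/6627 ≈ 0.00015090
y(S, U) = 1/13
(y(-148, 80) + T) + 29635 = (1/13 + 1/6627) + 29635 = 6640/86151 + 29635 = 2553091525/86151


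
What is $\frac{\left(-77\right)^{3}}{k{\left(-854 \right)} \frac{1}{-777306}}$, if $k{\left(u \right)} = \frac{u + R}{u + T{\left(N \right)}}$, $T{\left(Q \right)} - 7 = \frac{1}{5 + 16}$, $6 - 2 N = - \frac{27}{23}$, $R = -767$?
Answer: $\frac{300554468189668}{1621} \approx 1.8541 \cdot 10^{11}$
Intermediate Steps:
$N = \frac{165}{46}$ ($N = 3 - \frac{\left(-27\right) \frac{1}{23}}{2} = 3 - - \frac{27}{46} = 3 + \frac{27}{46} = \frac{165}{46} \approx 3.587$)
$T{\left(Q \right)} = \frac{148}{21}$ ($T{\left(Q \right)} = 7 + \frac{1}{5 + 16} = 7 + \frac{1}{21} = \frac{148}{21}$)
$k{\left(u \right)} = \frac{-767 + u}{\frac{148}{21} + u}$ ($k{\left(u \right)} = \frac{u - 767}{u + \frac{148}{21}} = \frac{-767 + u}{\frac{148}{21} + u}$)
$\frac{\left(-77\right)^{3}}{k{\left(-854 \right)} \frac{1}{-777306}} = \frac{\left(-77\right)^{3}}{\frac{21 \left(-767 - 854\right)}{148 + 21 \left(-854\right)} \frac{1}{-777306}} = - \frac{456533}{21 \frac{1}{148 - 17934} \left(-1621\right) \left(- \frac{1}{777306}\right)} = - \frac{456533}{21 \frac{1}{-17786} \left(-1621\right) \left(- \frac{1}{777306}\right)} = - \frac{456533}{21 \left(- \frac{1}{17786}\right) \left(-1621\right) \left(- \frac{1}{777306}\right)} = - \frac{456533}{\frac{34041}{17786} \left(- \frac{1}{777306}\right)} = - \frac{456533}{- \frac{11347}{4608388172}} = \left(-456533\right) \left(- \frac{4608388172}{11347}\right) = \frac{300554468189668}{1621}$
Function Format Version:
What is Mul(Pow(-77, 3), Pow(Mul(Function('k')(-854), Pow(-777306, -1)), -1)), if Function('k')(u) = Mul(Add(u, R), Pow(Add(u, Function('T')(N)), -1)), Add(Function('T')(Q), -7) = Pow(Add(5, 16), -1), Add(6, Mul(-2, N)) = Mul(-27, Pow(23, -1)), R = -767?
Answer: Rational(300554468189668, 1621) ≈ 1.8541e+11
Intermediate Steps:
N = Rational(165, 46) (N = Add(3, Mul(Rational(-1, 2), Mul(-27, Pow(23, -1)))) = Add(3, Mul(Rational(-1, 2), Mul(-27, Rational(1, 23)))) = Add(3, Mul(Rational(-1, 2), Rational(-27, 23))) = Add(3, Rational(27, 46)) = Rational(165, 46) ≈ 3.5870)
Function('T')(Q) = Rational(148, 21) (Function('T')(Q) = Add(7, Pow(Add(5, 16), -1)) = Add(7, Pow(21, -1)) = Add(7, Rational(1, 21)) = Rational(148, 21))
Function('k')(u) = Mul(Pow(Add(Rational(148, 21), u), -1), Add(-767, u)) (Function('k')(u) = Mul(Add(u, -767), Pow(Add(u, Rational(148, 21)), -1)) = Mul(Add(-767, u), Pow(Add(Rational(148, 21), u), -1)) = Mul(Pow(Add(Rational(148, 21), u), -1), Add(-767, u)))
Mul(Pow(-77, 3), Pow(Mul(Function('k')(-854), Pow(-777306, -1)), -1)) = Mul(Pow(-77, 3), Pow(Mul(Mul(21, Pow(Add(148, Mul(21, -854)), -1), Add(-767, -854)), Pow(-777306, -1)), -1)) = Mul(-456533, Pow(Mul(Mul(21, Pow(Add(148, -17934), -1), -1621), Rational(-1, 777306)), -1)) = Mul(-456533, Pow(Mul(Mul(21, Pow(-17786, -1), -1621), Rational(-1, 777306)), -1)) = Mul(-456533, Pow(Mul(Mul(21, Rational(-1, 17786), -1621), Rational(-1, 777306)), -1)) = Mul(-456533, Pow(Mul(Rational(34041, 17786), Rational(-1, 777306)), -1)) = Mul(-456533, Pow(Rational(-11347, 4608388172), -1)) = Mul(-456533, Rational(-4608388172, 11347)) = Rational(300554468189668, 1621)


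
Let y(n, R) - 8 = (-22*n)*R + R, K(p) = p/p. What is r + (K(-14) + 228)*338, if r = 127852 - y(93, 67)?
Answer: 342261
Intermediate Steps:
K(p) = 1
y(n, R) = 8 + R - 22*R*n (y(n, R) = 8 + ((-22*n)*R + R) = 8 + (-22*R*n + R) = 8 + (R - 22*R*n) = 8 + R - 22*R*n)
r = 264859 (r = 127852 - (8 + 67 - 22*67*93) = 127852 - (8 + 67 - 137082) = 127852 - 1*(-137007) = 127852 + 137007 = 264859)
r + (K(-14) + 228)*338 = 264859 + (1 + 228)*338 = 264859 + 229*338 = 264859 + 77402 = 342261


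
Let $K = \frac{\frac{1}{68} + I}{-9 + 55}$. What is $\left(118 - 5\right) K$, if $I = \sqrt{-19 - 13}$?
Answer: $\frac{113}{3128} + \frac{226 i \sqrt{2}}{23} \approx 0.036125 + 13.896 i$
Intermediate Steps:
$I = 4 i \sqrt{2}$ ($I = \sqrt{-32} = 4 i \sqrt{2} \approx 5.6569 i$)
$K = \frac{1}{3128} + \frac{2 i \sqrt{2}}{23}$ ($K = \frac{\frac{1}{68} + 4 i \sqrt{2}}{-9 + 55} = \frac{\frac{1}{68} + 4 i \sqrt{2}}{46} = \left(\frac{1}{68} + 4 i \sqrt{2}\right) \frac{1}{46} = \frac{1}{3128} + \frac{2 i \sqrt{2}}{23} \approx 0.00031969 + 0.12298 i$)
$\left(118 - 5\right) K = \left(118 - 5\right) \left(\frac{1}{3128} + \frac{2 i \sqrt{2}}{23}\right) = 113 \left(\frac{1}{3128} + \frac{2 i \sqrt{2}}{23}\right) = \frac{113}{3128} + \frac{226 i \sqrt{2}}{23}$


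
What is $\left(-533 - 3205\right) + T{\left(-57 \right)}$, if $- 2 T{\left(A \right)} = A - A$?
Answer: $-3738$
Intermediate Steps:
$T{\left(A \right)} = 0$ ($T{\left(A \right)} = - \frac{A - A}{2} = \left(- \frac{1}{2}\right) 0 = 0$)
$\left(-533 - 3205\right) + T{\left(-57 \right)} = \left(-533 - 3205\right) + 0 = -3738 + 0 = -3738$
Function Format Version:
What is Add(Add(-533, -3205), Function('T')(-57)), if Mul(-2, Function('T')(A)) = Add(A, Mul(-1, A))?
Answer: -3738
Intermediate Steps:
Function('T')(A) = 0 (Function('T')(A) = Mul(Rational(-1, 2), Add(A, Mul(-1, A))) = Mul(Rational(-1, 2), 0) = 0)
Add(Add(-533, -3205), Function('T')(-57)) = Add(Add(-533, -3205), 0) = Add(-3738, 0) = -3738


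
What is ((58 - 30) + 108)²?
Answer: 18496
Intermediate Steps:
((58 - 30) + 108)² = (28 + 108)² = 136² = 18496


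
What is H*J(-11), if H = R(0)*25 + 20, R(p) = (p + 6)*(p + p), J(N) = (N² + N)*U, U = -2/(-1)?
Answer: 4400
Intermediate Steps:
U = 2 (U = -2*(-1) = 2)
J(N) = 2*N + 2*N² (J(N) = (N² + N)*2 = (N + N²)*2 = 2*N + 2*N²)
R(p) = 2*p*(6 + p) (R(p) = (6 + p)*(2*p) = 2*p*(6 + p))
H = 20 (H = (2*0*(6 + 0))*25 + 20 = (2*0*6)*25 + 20 = 0*25 + 20 = 0 + 20 = 20)
H*J(-11) = 20*(2*(-11)*(1 - 11)) = 20*(2*(-11)*(-10)) = 20*220 = 4400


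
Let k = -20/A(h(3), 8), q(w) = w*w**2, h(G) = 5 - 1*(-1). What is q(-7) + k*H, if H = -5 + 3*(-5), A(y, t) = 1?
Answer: 57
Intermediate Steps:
h(G) = 6 (h(G) = 5 + 1 = 6)
q(w) = w**3
k = -20 (k = -20/1 = -20*1 = -20)
H = -20 (H = -5 - 15 = -20)
q(-7) + k*H = (-7)**3 - 20*(-20) = -343 + 400 = 57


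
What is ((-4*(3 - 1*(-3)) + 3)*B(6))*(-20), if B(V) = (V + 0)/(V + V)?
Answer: 210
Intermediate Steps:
B(V) = 1/2 (B(V) = V/((2*V)) = V*(1/(2*V)) = 1/2)
((-4*(3 - 1*(-3)) + 3)*B(6))*(-20) = ((-4*(3 - 1*(-3)) + 3)*(1/2))*(-20) = ((-4*(3 + 3) + 3)*(1/2))*(-20) = ((-4*6 + 3)*(1/2))*(-20) = ((-24 + 3)*(1/2))*(-20) = -21*1/2*(-20) = -21/2*(-20) = 210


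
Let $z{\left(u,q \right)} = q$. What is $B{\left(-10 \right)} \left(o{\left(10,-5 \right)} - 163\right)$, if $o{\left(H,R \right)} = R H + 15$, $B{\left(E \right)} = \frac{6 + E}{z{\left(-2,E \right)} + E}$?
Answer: $- \frac{198}{5} \approx -39.6$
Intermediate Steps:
$B{\left(E \right)} = \frac{6 + E}{2 E}$ ($B{\left(E \right)} = \frac{6 + E}{E + E} = \frac{6 + E}{2 E}$)
$o{\left(H,R \right)} = 15 + H R$ ($o{\left(H,R \right)} = H R + 15 = 15 + H R$)
$B{\left(-10 \right)} \left(o{\left(10,-5 \right)} - 163\right) = \frac{6 - 10}{2 \left(-10\right)} \left(\left(15 + 10 \left(-5\right)\right) - 163\right) = \frac{1}{2} \left(- \frac{1}{10}\right) \left(-4\right) \left(\left(15 - 50\right) - 163\right) = \frac{-35 - 163}{5} = \frac{1}{5} \left(-198\right) = - \frac{198}{5}$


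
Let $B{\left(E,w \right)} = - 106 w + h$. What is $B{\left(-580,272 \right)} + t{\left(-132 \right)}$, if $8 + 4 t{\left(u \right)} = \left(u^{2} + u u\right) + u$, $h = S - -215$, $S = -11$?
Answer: $-19951$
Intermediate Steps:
$h = 204$ ($h = -11 - -215 = -11 + 215 = 204$)
$t{\left(u \right)} = -2 + \frac{u^{2}}{2} + \frac{u}{4}$ ($t{\left(u \right)} = -2 + \frac{\left(u^{2} + u u\right) + u}{4} = -2 + \frac{\left(u^{2} + u^{2}\right) + u}{4} = -2 + \frac{2 u^{2} + u}{4} = -2 + \frac{u + 2 u^{2}}{4} = -2 + \left(\frac{u^{2}}{2} + \frac{u}{4}\right) = -2 + \frac{u^{2}}{2} + \frac{u}{4}$)
$B{\left(E,w \right)} = 204 - 106 w$ ($B{\left(E,w \right)} = - 106 w + 204 = 204 - 106 w$)
$B{\left(-580,272 \right)} + t{\left(-132 \right)} = \left(204 - 28832\right) + \left(-2 + \frac{\left(-132\right)^{2}}{2} + \frac{1}{4} \left(-132\right)\right) = \left(204 - 28832\right) - -8677 = -28628 - -8677 = -28628 + 8677 = -19951$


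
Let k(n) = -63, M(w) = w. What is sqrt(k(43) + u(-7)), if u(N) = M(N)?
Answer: I*sqrt(70) ≈ 8.3666*I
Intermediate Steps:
u(N) = N
sqrt(k(43) + u(-7)) = sqrt(-63 - 7) = sqrt(-70) = I*sqrt(70)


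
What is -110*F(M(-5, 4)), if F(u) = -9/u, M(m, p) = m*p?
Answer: -99/2 ≈ -49.500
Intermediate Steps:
-110*F(M(-5, 4)) = -(-990)/((-5*4)) = -(-990)/(-20) = -(-990)*(-1)/20 = -110*9/20 = -99/2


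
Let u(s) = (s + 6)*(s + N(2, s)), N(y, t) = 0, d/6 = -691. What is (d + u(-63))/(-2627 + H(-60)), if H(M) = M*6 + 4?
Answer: 555/2983 ≈ 0.18605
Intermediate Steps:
d = -4146 (d = 6*(-691) = -4146)
H(M) = 4 + 6*M (H(M) = 6*M + 4 = 4 + 6*M)
u(s) = s*(6 + s) (u(s) = (s + 6)*(s + 0) = (6 + s)*s = s*(6 + s))
(d + u(-63))/(-2627 + H(-60)) = (-4146 - 63*(6 - 63))/(-2627 + (4 + 6*(-60))) = (-4146 - 63*(-57))/(-2627 + (4 - 360)) = (-4146 + 3591)/(-2627 - 356) = -555/(-2983) = -555*(-1/2983) = 555/2983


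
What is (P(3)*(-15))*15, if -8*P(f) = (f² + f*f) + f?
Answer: 4725/8 ≈ 590.63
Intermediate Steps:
P(f) = -f²/4 - f/8 (P(f) = -((f² + f*f) + f)/8 = -((f² + f²) + f)/8 = -(2*f² + f)/8 = -(f + 2*f²)/8 = -f²/4 - f/8)
(P(3)*(-15))*15 = (-⅛*3*(1 + 2*3)*(-15))*15 = (-⅛*3*(1 + 6)*(-15))*15 = (-⅛*3*7*(-15))*15 = -21/8*(-15)*15 = (315/8)*15 = 4725/8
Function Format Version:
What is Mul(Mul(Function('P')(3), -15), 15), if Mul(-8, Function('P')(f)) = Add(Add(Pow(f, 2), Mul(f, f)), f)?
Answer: Rational(4725, 8) ≈ 590.63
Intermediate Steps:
Function('P')(f) = Add(Mul(Rational(-1, 4), Pow(f, 2)), Mul(Rational(-1, 8), f)) (Function('P')(f) = Mul(Rational(-1, 8), Add(Add(Pow(f, 2), Mul(f, f)), f)) = Mul(Rational(-1, 8), Add(Add(Pow(f, 2), Pow(f, 2)), f)) = Mul(Rational(-1, 8), Add(Mul(2, Pow(f, 2)), f)) = Mul(Rational(-1, 8), Add(f, Mul(2, Pow(f, 2)))) = Add(Mul(Rational(-1, 4), Pow(f, 2)), Mul(Rational(-1, 8), f)))
Mul(Mul(Function('P')(3), -15), 15) = Mul(Mul(Mul(Rational(-1, 8), 3, Add(1, Mul(2, 3))), -15), 15) = Mul(Mul(Mul(Rational(-1, 8), 3, Add(1, 6)), -15), 15) = Mul(Mul(Mul(Rational(-1, 8), 3, 7), -15), 15) = Mul(Mul(Rational(-21, 8), -15), 15) = Mul(Rational(315, 8), 15) = Rational(4725, 8)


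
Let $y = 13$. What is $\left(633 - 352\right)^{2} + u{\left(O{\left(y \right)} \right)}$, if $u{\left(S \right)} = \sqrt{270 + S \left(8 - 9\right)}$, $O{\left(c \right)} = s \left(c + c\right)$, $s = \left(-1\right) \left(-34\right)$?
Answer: $78961 + i \sqrt{614} \approx 78961.0 + 24.779 i$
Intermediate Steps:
$s = 34$
$O{\left(c \right)} = 68 c$ ($O{\left(c \right)} = 34 \left(c + c\right) = 34 \cdot 2 c = 68 c$)
$u{\left(S \right)} = \sqrt{270 - S}$ ($u{\left(S \right)} = \sqrt{270 + S \left(-1\right)} = \sqrt{270 - S}$)
$\left(633 - 352\right)^{2} + u{\left(O{\left(y \right)} \right)} = \left(633 - 352\right)^{2} + \sqrt{270 - 68 \cdot 13} = 281^{2} + \sqrt{270 - 884} = 78961 + \sqrt{270 - 884} = 78961 + \sqrt{-614} = 78961 + i \sqrt{614}$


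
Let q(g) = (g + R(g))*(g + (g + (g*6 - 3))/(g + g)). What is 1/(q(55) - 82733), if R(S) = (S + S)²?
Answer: 1/628003 ≈ 1.5923e-6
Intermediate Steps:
R(S) = 4*S² (R(S) = (2*S)² = 4*S²)
q(g) = (g + 4*g²)*(g + (-3 + 7*g)/(2*g)) (q(g) = (g + 4*g²)*(g + (g + (g*6 - 3))/(g + g)) = (g + 4*g²)*(g + (g + (6*g - 3))/((2*g))) = (g + 4*g²)*(g + (g + (-3 + 6*g))*(1/(2*g))) = (g + 4*g²)*(g + (-3 + 7*g)*(1/(2*g))) = (g + 4*g²)*(g + (-3 + 7*g)/(2*g)))
1/(q(55) - 82733) = 1/((-3/2 + 4*55³ + 15*55² - 5/2*55) - 82733) = 1/((-3/2 + 4*166375 + 15*3025 - 275/2) - 82733) = 1/((-3/2 + 665500 + 45375 - 275/2) - 82733) = 1/(710736 - 82733) = 1/628003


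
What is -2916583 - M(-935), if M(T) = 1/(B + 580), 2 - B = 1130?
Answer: -1598287483/548 ≈ -2.9166e+6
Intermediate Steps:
B = -1128 (B = 2 - 1*1130 = 2 - 1130 = -1128)
M(T) = -1/548 (M(T) = 1/(-1128 + 580) = 1/(-548) = -1/548)
-2916583 - M(-935) = -2916583 - 1*(-1/548) = -2916583 + 1/548 = -1598287483/548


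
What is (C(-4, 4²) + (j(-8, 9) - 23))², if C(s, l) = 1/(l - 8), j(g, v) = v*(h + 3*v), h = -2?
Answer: 2614689/64 ≈ 40855.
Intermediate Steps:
j(g, v) = v*(-2 + 3*v)
C(s, l) = 1/(-8 + l)
(C(-4, 4²) + (j(-8, 9) - 23))² = (1/(-8 + 4²) + (9*(-2 + 3*9) - 23))² = (1/(-8 + 16) + (9*(-2 + 27) - 23))² = (1/8 + (9*25 - 23))² = (⅛ + (225 - 23))² = (⅛ + 202)² = (1617/8)² = 2614689/64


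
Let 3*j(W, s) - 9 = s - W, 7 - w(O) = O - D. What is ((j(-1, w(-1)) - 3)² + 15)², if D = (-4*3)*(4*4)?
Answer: 13957696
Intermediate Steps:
D = -192 (D = -12*16 = -192)
w(O) = -185 - O (w(O) = 7 - (O - 1*(-192)) = 7 - (O + 192) = 7 - (192 + O) = 7 + (-192 - O) = -185 - O)
j(W, s) = 3 - W/3 + s/3 (j(W, s) = 3 + (s - W)/3 = 3 + (-W/3 + s/3) = 3 - W/3 + s/3)
((j(-1, w(-1)) - 3)² + 15)² = (((3 - ⅓*(-1) + (-185 - 1*(-1))/3) - 3)² + 15)² = (((3 + ⅓ + (-185 + 1)/3) - 3)² + 15)² = (((3 + ⅓ + (⅓)*(-184)) - 3)² + 15)² = (((3 + ⅓ - 184/3) - 3)² + 15)² = ((-58 - 3)² + 15)² = ((-61)² + 15)² = (3721 + 15)² = 3736² = 13957696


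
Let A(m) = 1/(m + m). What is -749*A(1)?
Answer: -749/2 ≈ -374.50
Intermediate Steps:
A(m) = 1/(2*m)
-749*A(1) = -749/(2*1) = -749/2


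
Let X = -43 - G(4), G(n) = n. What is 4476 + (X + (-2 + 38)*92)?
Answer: 7741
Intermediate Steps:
X = -47 (X = -43 - 1*4 = -43 - 4 = -47)
4476 + (X + (-2 + 38)*92) = 4476 + (-47 + (-2 + 38)*92) = 4476 + (-47 + 36*92) = 4476 + (-47 + 3312) = 4476 + 3265 = 7741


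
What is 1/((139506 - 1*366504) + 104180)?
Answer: -1/122818 ≈ -8.1421e-6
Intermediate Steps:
1/((139506 - 1*366504) + 104180) = 1/((139506 - 366504) + 104180) = 1/(-226998 + 104180) = 1/(-122818) = -1/122818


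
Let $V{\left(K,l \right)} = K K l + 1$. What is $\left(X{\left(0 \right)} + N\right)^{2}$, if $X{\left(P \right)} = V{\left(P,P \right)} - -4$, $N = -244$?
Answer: $57121$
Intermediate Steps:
$V{\left(K,l \right)} = 1 + l K^{2}$ ($V{\left(K,l \right)} = K^{2} l + 1 = l K^{2} + 1 = 1 + l K^{2}$)
$X{\left(P \right)} = 5 + P^{3}$ ($X{\left(P \right)} = \left(1 + P P^{2}\right) - -4 = \left(1 + P^{3}\right) + 4 = 5 + P^{3}$)
$\left(X{\left(0 \right)} + N\right)^{2} = \left(\left(5 + 0^{3}\right) - 244\right)^{2} = \left(\left(5 + 0\right) - 244\right)^{2} = \left(5 - 244\right)^{2} = \left(-239\right)^{2} = 57121$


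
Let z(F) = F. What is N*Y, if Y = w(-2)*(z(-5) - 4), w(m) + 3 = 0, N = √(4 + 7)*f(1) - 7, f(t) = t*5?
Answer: -189 + 135*√11 ≈ 258.74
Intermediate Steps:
f(t) = 5*t
N = -7 + 5*√11 (N = √(4 + 7)*(5*1) - 7 = √11*5 - 7 = 5*√11 - 7 = -7 + 5*√11 ≈ 9.5831)
w(m) = -3 (w(m) = -3 + 0 = -3)
Y = 27 (Y = -3*(-5 - 4) = -3*(-9) = 27)
N*Y = (-7 + 5*√11)*27 = -189 + 135*√11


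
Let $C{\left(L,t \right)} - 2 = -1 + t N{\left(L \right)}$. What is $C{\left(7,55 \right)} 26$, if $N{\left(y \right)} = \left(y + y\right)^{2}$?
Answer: $280306$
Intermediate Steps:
$N{\left(y \right)} = 4 y^{2}$ ($N{\left(y \right)} = \left(2 y\right)^{2} = 4 y^{2}$)
$C{\left(L,t \right)} = 1 + 4 t L^{2}$ ($C{\left(L,t \right)} = 2 + \left(-1 + t 4 L^{2}\right) = 2 + \left(-1 + 4 t L^{2}\right) = 1 + 4 t L^{2}$)
$C{\left(7,55 \right)} 26 = \left(1 + 4 \cdot 55 \cdot 7^{2}\right) 26 = \left(1 + 4 \cdot 55 \cdot 49\right) 26 = \left(1 + 10780\right) 26 = 10781 \cdot 26 = 280306$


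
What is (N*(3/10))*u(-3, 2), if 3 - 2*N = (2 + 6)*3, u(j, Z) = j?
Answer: 189/20 ≈ 9.4500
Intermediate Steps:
N = -21/2 (N = 3/2 - (2 + 6)*3/2 = 3/2 - 4*3 = 3/2 - ½*24 = 3/2 - 12 = -21/2 ≈ -10.500)
(N*(3/10))*u(-3, 2) = -63/(2*10)*(-3) = -21/2*3/10*(-3) = -63/20*(-3) = 189/20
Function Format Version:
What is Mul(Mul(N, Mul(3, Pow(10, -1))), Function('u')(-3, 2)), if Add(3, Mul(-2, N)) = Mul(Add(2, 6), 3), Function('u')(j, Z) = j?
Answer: Rational(189, 20) ≈ 9.4500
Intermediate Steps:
N = Rational(-21, 2) (N = Add(Rational(3, 2), Mul(Rational(-1, 2), Mul(Add(2, 6), 3))) = Add(Rational(3, 2), Mul(Rational(-1, 2), Mul(8, 3))) = Add(Rational(3, 2), Mul(Rational(-1, 2), 24)) = Add(Rational(3, 2), -12) = Rational(-21, 2) ≈ -10.500)
Mul(Mul(N, Mul(3, Pow(10, -1))), Function('u')(-3, 2)) = Mul(Mul(Rational(-21, 2), Mul(3, Pow(10, -1))), -3) = Mul(Mul(Rational(-21, 2), Mul(3, Rational(1, 10))), -3) = Mul(Mul(Rational(-21, 2), Rational(3, 10)), -3) = Mul(Rational(-63, 20), -3) = Rational(189, 20)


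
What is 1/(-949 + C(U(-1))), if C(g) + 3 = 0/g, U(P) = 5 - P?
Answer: -1/952 ≈ -0.0010504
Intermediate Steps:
C(g) = -3 (C(g) = -3 + 0/g = -3 + 0 = -3)
1/(-949 + C(U(-1))) = 1/(-949 - 3) = 1/(-952) = -1/952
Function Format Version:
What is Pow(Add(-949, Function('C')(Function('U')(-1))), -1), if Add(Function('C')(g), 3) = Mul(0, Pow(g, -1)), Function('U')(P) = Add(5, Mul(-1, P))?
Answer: Rational(-1, 952) ≈ -0.0010504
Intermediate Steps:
Function('C')(g) = -3 (Function('C')(g) = Add(-3, Mul(0, Pow(g, -1))) = Add(-3, 0) = -3)
Pow(Add(-949, Function('C')(Function('U')(-1))), -1) = Pow(Add(-949, -3), -1) = Pow(-952, -1) = Rational(-1, 952)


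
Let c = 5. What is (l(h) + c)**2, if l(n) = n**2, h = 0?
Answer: 25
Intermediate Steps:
(l(h) + c)**2 = (0**2 + 5)**2 = (0 + 5)**2 = 5**2 = 25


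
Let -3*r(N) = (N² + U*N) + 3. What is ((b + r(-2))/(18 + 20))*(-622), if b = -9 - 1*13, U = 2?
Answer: 7153/19 ≈ 376.47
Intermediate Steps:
b = -22 (b = -9 - 13 = -22)
r(N) = -1 - 2*N/3 - N²/3 (r(N) = -((N² + 2*N) + 3)/3 = -(3 + N² + 2*N)/3 = -1 - 2*N/3 - N²/3)
((b + r(-2))/(18 + 20))*(-622) = ((-22 + (-1 - ⅔*(-2) - ⅓*(-2)²))/(18 + 20))*(-622) = ((-22 + (-1 + 4/3 - ⅓*4))/38)*(-622) = ((-22 + (-1 + 4/3 - 4/3))*(1/38))*(-622) = ((-22 - 1)*(1/38))*(-622) = -23*1/38*(-622) = -23/38*(-622) = 7153/19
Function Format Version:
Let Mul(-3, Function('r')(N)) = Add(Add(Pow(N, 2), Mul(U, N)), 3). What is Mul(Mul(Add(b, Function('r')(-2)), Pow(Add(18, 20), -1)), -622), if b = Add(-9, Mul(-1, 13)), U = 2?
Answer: Rational(7153, 19) ≈ 376.47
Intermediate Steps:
b = -22 (b = Add(-9, -13) = -22)
Function('r')(N) = Add(-1, Mul(Rational(-2, 3), N), Mul(Rational(-1, 3), Pow(N, 2))) (Function('r')(N) = Mul(Rational(-1, 3), Add(Add(Pow(N, 2), Mul(2, N)), 3)) = Mul(Rational(-1, 3), Add(3, Pow(N, 2), Mul(2, N))) = Add(-1, Mul(Rational(-2, 3), N), Mul(Rational(-1, 3), Pow(N, 2))))
Mul(Mul(Add(b, Function('r')(-2)), Pow(Add(18, 20), -1)), -622) = Mul(Mul(Add(-22, Add(-1, Mul(Rational(-2, 3), -2), Mul(Rational(-1, 3), Pow(-2, 2)))), Pow(Add(18, 20), -1)), -622) = Mul(Mul(Add(-22, Add(-1, Rational(4, 3), Mul(Rational(-1, 3), 4))), Pow(38, -1)), -622) = Mul(Mul(Add(-22, Add(-1, Rational(4, 3), Rational(-4, 3))), Rational(1, 38)), -622) = Mul(Mul(Add(-22, -1), Rational(1, 38)), -622) = Mul(Mul(-23, Rational(1, 38)), -622) = Mul(Rational(-23, 38), -622) = Rational(7153, 19)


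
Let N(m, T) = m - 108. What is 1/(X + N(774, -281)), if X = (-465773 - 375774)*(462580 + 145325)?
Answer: -1/511580628369 ≈ -1.9547e-12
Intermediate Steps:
N(m, T) = -108 + m
X = -511580629035 (X = -841547*607905 = -511580629035)
1/(X + N(774, -281)) = 1/(-511580629035 + (-108 + 774)) = 1/(-511580629035 + 666) = 1/(-511580628369) = -1/511580628369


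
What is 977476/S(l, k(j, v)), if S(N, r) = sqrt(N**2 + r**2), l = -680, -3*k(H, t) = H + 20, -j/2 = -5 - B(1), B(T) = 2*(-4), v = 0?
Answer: 1466214*sqrt(1040449)/1040449 ≈ 1437.4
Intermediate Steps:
B(T) = -8
j = -6 (j = -2*(-5 - 1*(-8)) = -2*(-5 + 8) = -2*3 = -6)
k(H, t) = -20/3 - H/3 (k(H, t) = -(H + 20)/3 = -(20 + H)/3 = -20/3 - H/3)
977476/S(l, k(j, v)) = 977476/(sqrt((-680)**2 + (-20/3 - 1/3*(-6))**2)) = 977476/(sqrt(462400 + (-20/3 + 2)**2)) = 977476/(sqrt(462400 + (-14/3)**2)) = 977476/(sqrt(462400 + 196/9)) = 977476/(sqrt(4161796/9)) = 977476/((2*sqrt(1040449)/3)) = 977476*(3*sqrt(1040449)/2080898) = 1466214*sqrt(1040449)/1040449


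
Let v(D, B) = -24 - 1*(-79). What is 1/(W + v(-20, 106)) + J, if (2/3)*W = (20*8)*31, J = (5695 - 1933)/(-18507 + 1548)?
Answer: -9393077/42369235 ≈ -0.22170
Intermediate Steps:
v(D, B) = 55 (v(D, B) = -24 + 79 = 55)
J = -1254/5653 (J = 3762/(-16959) = 3762*(-1/16959) = -1254/5653 ≈ -0.22183)
W = 7440 (W = 3*((20*8)*31)/2 = 3*(160*31)/2 = (3/2)*4960 = 7440)
1/(W + v(-20, 106)) + J = 1/(7440 + 55) - 1254/5653 = 1/7495 - 1254/5653 = -9393077/42369235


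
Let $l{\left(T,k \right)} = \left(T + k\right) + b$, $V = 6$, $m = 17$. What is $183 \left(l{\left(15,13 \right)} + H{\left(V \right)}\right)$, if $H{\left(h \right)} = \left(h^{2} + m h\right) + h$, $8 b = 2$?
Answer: $\frac{126087}{4} \approx 31522.0$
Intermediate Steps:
$b = \frac{1}{4}$ ($b = \frac{1}{8} \cdot 2 = \frac{1}{4} \approx 0.25$)
$H{\left(h \right)} = h^{2} + 18 h$ ($H{\left(h \right)} = \left(h^{2} + 17 h\right) + h = h^{2} + 18 h$)
$l{\left(T,k \right)} = \frac{1}{4} + T + k$ ($l{\left(T,k \right)} = \left(T + k\right) + \frac{1}{4} = \frac{1}{4} + T + k$)
$183 \left(l{\left(15,13 \right)} + H{\left(V \right)}\right) = 183 \left(\left(\frac{1}{4} + 15 + 13\right) + 6 \left(18 + 6\right)\right) = 183 \left(\frac{113}{4} + 6 \cdot 24\right) = 183 \left(\frac{113}{4} + 144\right) = 183 \cdot \frac{689}{4} = \frac{126087}{4}$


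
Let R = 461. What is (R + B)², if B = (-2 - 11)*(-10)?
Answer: 349281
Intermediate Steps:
B = 130 (B = -13*(-10) = 130)
(R + B)² = (461 + 130)² = 591² = 349281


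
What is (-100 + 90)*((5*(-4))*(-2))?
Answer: -400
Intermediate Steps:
(-100 + 90)*((5*(-4))*(-2)) = -(-200)*(-2) = -10*40 = -400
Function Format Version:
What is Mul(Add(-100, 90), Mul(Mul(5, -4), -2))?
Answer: -400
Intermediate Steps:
Mul(Add(-100, 90), Mul(Mul(5, -4), -2)) = Mul(-10, Mul(-20, -2)) = Mul(-10, 40) = -400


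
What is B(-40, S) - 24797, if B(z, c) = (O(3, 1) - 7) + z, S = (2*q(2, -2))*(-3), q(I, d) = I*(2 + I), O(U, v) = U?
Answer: -24841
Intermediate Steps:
S = -48 (S = (2*(2*(2 + 2)))*(-3) = (2*(2*4))*(-3) = (2*8)*(-3) = 16*(-3) = -48)
B(z, c) = -4 + z (B(z, c) = (3 - 7) + z = -4 + z)
B(-40, S) - 24797 = (-4 - 40) - 24797 = -44 - 24797 = -24841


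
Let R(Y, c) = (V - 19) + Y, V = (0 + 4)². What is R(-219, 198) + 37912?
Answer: 37690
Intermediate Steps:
V = 16 (V = 4² = 16)
R(Y, c) = -3 + Y (R(Y, c) = (16 - 19) + Y = -3 + Y)
R(-219, 198) + 37912 = (-3 - 219) + 37912 = -222 + 37912 = 37690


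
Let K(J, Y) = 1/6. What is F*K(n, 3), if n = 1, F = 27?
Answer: 9/2 ≈ 4.5000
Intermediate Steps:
K(J, Y) = 1/6
F*K(n, 3) = 27*(1/6) = 9/2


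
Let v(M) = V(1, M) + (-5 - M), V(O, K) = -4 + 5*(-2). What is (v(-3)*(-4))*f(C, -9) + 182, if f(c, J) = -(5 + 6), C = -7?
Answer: -522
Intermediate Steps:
V(O, K) = -14 (V(O, K) = -4 - 10 = -14)
f(c, J) = -11 (f(c, J) = -1*11 = -11)
v(M) = -19 - M (v(M) = -14 + (-5 - M) = -19 - M)
(v(-3)*(-4))*f(C, -9) + 182 = ((-19 - 1*(-3))*(-4))*(-11) + 182 = ((-19 + 3)*(-4))*(-11) + 182 = -16*(-4)*(-11) + 182 = 64*(-11) + 182 = -704 + 182 = -522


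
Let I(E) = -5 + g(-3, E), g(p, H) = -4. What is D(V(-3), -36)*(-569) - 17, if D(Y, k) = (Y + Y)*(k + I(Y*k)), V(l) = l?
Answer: -153647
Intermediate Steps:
I(E) = -9 (I(E) = -5 - 4 = -9)
D(Y, k) = 2*Y*(-9 + k) (D(Y, k) = (Y + Y)*(k - 9) = (2*Y)*(-9 + k) = 2*Y*(-9 + k))
D(V(-3), -36)*(-569) - 17 = (2*(-3)*(-9 - 36))*(-569) - 17 = (2*(-3)*(-45))*(-569) - 17 = 270*(-569) - 17 = -153630 - 17 = -153647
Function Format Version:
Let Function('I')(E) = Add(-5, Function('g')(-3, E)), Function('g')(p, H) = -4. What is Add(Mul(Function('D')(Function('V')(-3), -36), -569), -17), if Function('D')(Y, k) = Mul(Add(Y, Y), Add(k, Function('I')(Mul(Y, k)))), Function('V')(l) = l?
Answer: -153647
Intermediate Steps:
Function('I')(E) = -9 (Function('I')(E) = Add(-5, -4) = -9)
Function('D')(Y, k) = Mul(2, Y, Add(-9, k)) (Function('D')(Y, k) = Mul(Add(Y, Y), Add(k, -9)) = Mul(Mul(2, Y), Add(-9, k)) = Mul(2, Y, Add(-9, k)))
Add(Mul(Function('D')(Function('V')(-3), -36), -569), -17) = Add(Mul(Mul(2, -3, Add(-9, -36)), -569), -17) = Add(Mul(Mul(2, -3, -45), -569), -17) = Add(Mul(270, -569), -17) = Add(-153630, -17) = -153647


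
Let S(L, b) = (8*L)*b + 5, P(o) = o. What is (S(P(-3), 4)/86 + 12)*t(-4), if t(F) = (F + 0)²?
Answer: 7528/43 ≈ 175.07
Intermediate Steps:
t(F) = F²
S(L, b) = 5 + 8*L*b (S(L, b) = 8*L*b + 5 = 5 + 8*L*b)
(S(P(-3), 4)/86 + 12)*t(-4) = ((5 + 8*(-3)*4)/86 + 12)*(-4)² = ((5 - 96)*(1/86) + 12)*16 = (-91*1/86 + 12)*16 = (-91/86 + 12)*16 = (941/86)*16 = 7528/43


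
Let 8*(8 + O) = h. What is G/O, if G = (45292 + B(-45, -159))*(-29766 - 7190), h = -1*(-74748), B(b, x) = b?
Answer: -3344296264/18671 ≈ -1.7912e+5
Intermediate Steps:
h = 74748
O = 18671/2 (O = -8 + (⅛)*74748 = -8 + 18687/2 = 18671/2 ≈ 9335.5)
G = -1672148132 (G = (45292 - 45)*(-29766 - 7190) = 45247*(-36956) = -1672148132)
G/O = -1672148132/18671/2 = -1672148132*2/18671 = -3344296264/18671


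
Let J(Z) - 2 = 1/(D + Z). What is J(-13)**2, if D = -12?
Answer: 2401/625 ≈ 3.8416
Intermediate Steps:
J(Z) = 2 + 1/(-12 + Z)
J(-13)**2 = ((-23 + 2*(-13))/(-12 - 13))**2 = ((-23 - 26)/(-25))**2 = (-1/25*(-49))**2 = (49/25)**2 = 2401/625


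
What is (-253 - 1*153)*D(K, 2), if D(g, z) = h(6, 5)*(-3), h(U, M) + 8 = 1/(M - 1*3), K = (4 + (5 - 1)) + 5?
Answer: -9135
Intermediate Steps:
K = 13 (K = (4 + 4) + 5 = 8 + 5 = 13)
h(U, M) = -8 + 1/(-3 + M) (h(U, M) = -8 + 1/(M - 1*3) = -8 + 1/(M - 3) = -8 + 1/(-3 + M))
D(g, z) = 45/2 (D(g, z) = ((25 - 8*5)/(-3 + 5))*(-3) = ((25 - 40)/2)*(-3) = ((½)*(-15))*(-3) = -15/2*(-3) = 45/2)
(-253 - 1*153)*D(K, 2) = (-253 - 1*153)*(45/2) = (-253 - 153)*(45/2) = -406*45/2 = -9135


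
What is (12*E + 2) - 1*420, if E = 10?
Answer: -298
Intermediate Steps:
(12*E + 2) - 1*420 = (12*10 + 2) - 1*420 = (120 + 2) - 420 = 122 - 420 = -298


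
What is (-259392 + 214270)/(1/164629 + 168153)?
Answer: -337654079/1258311829 ≈ -0.26834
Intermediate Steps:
(-259392 + 214270)/(1/164629 + 168153) = -45122/(1/164629 + 168153) = -45122/27682860238/164629 = -45122*164629/27682860238 = -337654079/1258311829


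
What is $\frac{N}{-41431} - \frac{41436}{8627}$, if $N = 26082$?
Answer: $- \frac{1941744330}{357425237} \approx -5.4326$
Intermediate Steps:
$\frac{N}{-41431} - \frac{41436}{8627} = \frac{26082}{-41431} - \frac{41436}{8627} = 26082 \left(- \frac{1}{41431}\right) - \frac{41436}{8627} = - \frac{26082}{41431} - \frac{41436}{8627} = - \frac{1941744330}{357425237}$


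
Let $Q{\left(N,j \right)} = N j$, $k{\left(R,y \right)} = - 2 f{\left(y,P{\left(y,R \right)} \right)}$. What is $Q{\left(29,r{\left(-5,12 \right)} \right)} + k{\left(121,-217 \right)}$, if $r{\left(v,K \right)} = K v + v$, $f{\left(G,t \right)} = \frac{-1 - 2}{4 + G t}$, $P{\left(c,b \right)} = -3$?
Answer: $- \frac{1234669}{655} \approx -1885.0$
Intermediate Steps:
$f{\left(G,t \right)} = - \frac{3}{4 + G t}$
$r{\left(v,K \right)} = v + K v$
$k{\left(R,y \right)} = \frac{6}{4 - 3 y}$ ($k{\left(R,y \right)} = - 2 \left(- \frac{3}{4 + y \left(-3\right)}\right) = - 2 \left(- \frac{3}{4 - 3 y}\right) = \frac{6}{4 - 3 y}$)
$Q{\left(29,r{\left(-5,12 \right)} \right)} + k{\left(121,-217 \right)} = 29 \left(- 5 \left(1 + 12\right)\right) + \frac{6}{4 - -651} = 29 \left(\left(-5\right) 13\right) + \frac{6}{4 + 651} = 29 \left(-65\right) + \frac{6}{655} = -1885 + 6 \cdot \frac{1}{655} = -1885 + \frac{6}{655} = - \frac{1234669}{655}$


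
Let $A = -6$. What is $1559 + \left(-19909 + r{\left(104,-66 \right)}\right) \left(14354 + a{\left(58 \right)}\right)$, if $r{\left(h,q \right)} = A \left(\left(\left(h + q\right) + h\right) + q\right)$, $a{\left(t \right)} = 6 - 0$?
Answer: $-292439841$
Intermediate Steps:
$a{\left(t \right)} = 6$ ($a{\left(t \right)} = 6 + 0 = 6$)
$r{\left(h,q \right)} = - 12 h - 12 q$ ($r{\left(h,q \right)} = - 6 \left(\left(\left(h + q\right) + h\right) + q\right) = - 6 \left(\left(q + 2 h\right) + q\right) = - 6 \left(2 h + 2 q\right) = - 12 h - 12 q$)
$1559 + \left(-19909 + r{\left(104,-66 \right)}\right) \left(14354 + a{\left(58 \right)}\right) = 1559 + \left(-19909 - 456\right) \left(14354 + 6\right) = 1559 + \left(-19909 + \left(-1248 + 792\right)\right) 14360 = 1559 + \left(-19909 - 456\right) 14360 = 1559 - 292441400 = -292439841$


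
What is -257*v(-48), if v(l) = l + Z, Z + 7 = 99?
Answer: -11308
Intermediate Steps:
Z = 92 (Z = -7 + 99 = 92)
v(l) = 92 + l (v(l) = l + 92 = 92 + l)
-257*v(-48) = -257*(92 - 48) = -257*44 = -11308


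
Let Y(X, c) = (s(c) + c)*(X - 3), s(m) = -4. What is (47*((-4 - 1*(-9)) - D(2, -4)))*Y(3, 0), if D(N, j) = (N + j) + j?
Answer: 0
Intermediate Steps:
D(N, j) = N + 2*j
Y(X, c) = (-4 + c)*(-3 + X) (Y(X, c) = (-4 + c)*(X - 3) = (-4 + c)*(-3 + X))
(47*((-4 - 1*(-9)) - D(2, -4)))*Y(3, 0) = (47*((-4 - 1*(-9)) - (2 + 2*(-4))))*(12 - 4*3 - 3*0 + 3*0) = (47*((-4 + 9) - (2 - 8)))*(12 - 12 + 0 + 0) = (47*(5 - 1*(-6)))*0 = (47*(5 + 6))*0 = (47*11)*0 = 517*0 = 0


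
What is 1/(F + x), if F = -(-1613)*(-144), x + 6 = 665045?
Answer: 1/432767 ≈ 2.3107e-6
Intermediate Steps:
x = 665039 (x = -6 + 665045 = 665039)
F = -232272 (F = -1*232272 = -232272)
1/(F + x) = 1/(-232272 + 665039) = 1/432767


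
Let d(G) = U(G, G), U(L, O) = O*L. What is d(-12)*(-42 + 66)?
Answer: 3456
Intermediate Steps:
U(L, O) = L*O
d(G) = G² (d(G) = G*G = G²)
d(-12)*(-42 + 66) = (-12)²*(-42 + 66) = 144*24 = 3456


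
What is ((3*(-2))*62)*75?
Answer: -27900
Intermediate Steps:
((3*(-2))*62)*75 = -6*62*75 = -372*75 = -27900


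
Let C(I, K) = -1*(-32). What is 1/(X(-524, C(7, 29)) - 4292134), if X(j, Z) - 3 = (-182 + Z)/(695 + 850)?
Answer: -103/442089503 ≈ -2.3298e-7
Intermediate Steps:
C(I, K) = 32
X(j, Z) = 4453/1545 + Z/1545 (X(j, Z) = 3 + (-182 + Z)/(695 + 850) = 3 + (-182 + Z)/1545 = 3 + (-182 + Z)*(1/1545) = 3 + (-182/1545 + Z/1545) = 4453/1545 + Z/1545)
1/(X(-524, C(7, 29)) - 4292134) = 1/((4453/1545 + (1/1545)*32) - 4292134) = 1/((4453/1545 + 32/1545) - 4292134) = 1/(299/103 - 4292134) = 1/(-442089503/103) = -103/442089503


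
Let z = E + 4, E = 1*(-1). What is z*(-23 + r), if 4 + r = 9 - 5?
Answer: -69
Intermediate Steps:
E = -1
z = 3 (z = -1 + 4 = 3)
r = 0 (r = -4 + (9 - 5) = -4 + 4 = 0)
z*(-23 + r) = 3*(-23 + 0) = 3*(-23) = -69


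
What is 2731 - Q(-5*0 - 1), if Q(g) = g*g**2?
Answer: 2732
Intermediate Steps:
Q(g) = g**3
2731 - Q(-5*0 - 1) = 2731 - (-5*0 - 1)**3 = 2731 - (0 - 1)**3 = 2731 - 1*(-1)**3 = 2731 - 1*(-1) = 2731 + 1 = 2732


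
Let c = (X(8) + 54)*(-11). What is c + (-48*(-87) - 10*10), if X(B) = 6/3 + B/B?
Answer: 3449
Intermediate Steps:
X(B) = 3 (X(B) = 6*(1/3) + 1 = 2 + 1 = 3)
c = -627 (c = (3 + 54)*(-11) = 57*(-11) = -627)
c + (-48*(-87) - 10*10) = -627 + (-48*(-87) - 10*10) = -627 + (4176 - 100) = -627 + 4076 = 3449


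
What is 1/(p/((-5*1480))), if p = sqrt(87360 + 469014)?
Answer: -3700*sqrt(556374)/278187 ≈ -9.9208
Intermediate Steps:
p = sqrt(556374) ≈ 745.90
1/(p/((-5*1480))) = 1/(sqrt(556374)/((-5*1480))) = 1/(sqrt(556374)/(-7400)) = 1/(sqrt(556374)*(-1/7400)) = 1/(-sqrt(556374)/7400) = -3700*sqrt(556374)/278187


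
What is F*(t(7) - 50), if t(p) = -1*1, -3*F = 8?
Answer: 136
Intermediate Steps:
F = -8/3 (F = -⅓*8 = -8/3 ≈ -2.6667)
t(p) = -1
F*(t(7) - 50) = -8*(-1 - 50)/3 = -8/3*(-51) = 136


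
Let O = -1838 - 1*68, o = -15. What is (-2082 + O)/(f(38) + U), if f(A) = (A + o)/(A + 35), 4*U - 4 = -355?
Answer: 1164496/25531 ≈ 45.611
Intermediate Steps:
U = -351/4 (U = 1 + (¼)*(-355) = 1 - 355/4 = -351/4 ≈ -87.750)
O = -1906 (O = -1838 - 68 = -1906)
f(A) = (-15 + A)/(35 + A) (f(A) = (A - 15)/(A + 35) = (-15 + A)/(35 + A))
(-2082 + O)/(f(38) + U) = (-2082 - 1906)/((-15 + 38)/(35 + 38) - 351/4) = -3988/(23/73 - 351/4) = -3988/(-25531/292) = -3988*(-292/25531) = 1164496/25531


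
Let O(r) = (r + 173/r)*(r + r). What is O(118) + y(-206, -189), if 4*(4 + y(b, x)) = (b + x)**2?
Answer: 268785/4 ≈ 67196.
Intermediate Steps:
y(b, x) = -4 + (b + x)**2/4
O(r) = 2*r*(r + 173/r) (O(r) = (r + 173/r)*(2*r) = 2*r*(r + 173/r))
O(118) + y(-206, -189) = (346 + 2*118**2) + (-4 + (-206 - 189)**2/4) = (346 + 2*13924) + (-4 + (1/4)*(-395)**2) = (346 + 27848) + (-4 + (1/4)*156025) = 28194 + (-4 + 156025/4) = 28194 + 156009/4 = 268785/4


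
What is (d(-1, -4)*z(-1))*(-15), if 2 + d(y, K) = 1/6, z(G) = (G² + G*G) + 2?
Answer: 110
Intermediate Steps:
z(G) = 2 + 2*G² (z(G) = (G² + G²) + 2 = 2*G² + 2 = 2 + 2*G²)
d(y, K) = -11/6 (d(y, K) = -2 + 1/6 = -2 + ⅙ = -11/6)
(d(-1, -4)*z(-1))*(-15) = -11*(2 + 2*(-1)²)/6*(-15) = -11*(2 + 2*1)/6*(-15) = -11*(2 + 2)/6*(-15) = -11/6*4*(-15) = -22/3*(-15) = 110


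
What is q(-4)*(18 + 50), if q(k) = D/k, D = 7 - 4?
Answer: -51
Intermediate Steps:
D = 3
q(k) = 3/k
q(-4)*(18 + 50) = (3/(-4))*(18 + 50) = (3*(-¼))*68 = -¾*68 = -51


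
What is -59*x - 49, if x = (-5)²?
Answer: -1524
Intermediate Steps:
x = 25
-59*x - 49 = -59*25 - 49 = -1475 - 49 = -1524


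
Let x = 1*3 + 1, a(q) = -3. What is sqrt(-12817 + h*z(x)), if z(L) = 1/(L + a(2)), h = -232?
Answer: I*sqrt(13049) ≈ 114.23*I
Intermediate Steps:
x = 4 (x = 3 + 1 = 4)
z(L) = 1/(-3 + L) (z(L) = 1/(L - 3) = 1/(-3 + L))
sqrt(-12817 + h*z(x)) = sqrt(-12817 - 232/(-3 + 4)) = sqrt(-12817 - 232/1) = sqrt(-12817 - 232*1) = sqrt(-12817 - 232) = sqrt(-13049) = I*sqrt(13049)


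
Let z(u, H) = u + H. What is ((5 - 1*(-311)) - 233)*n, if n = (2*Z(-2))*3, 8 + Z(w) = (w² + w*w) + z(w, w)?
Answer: -1992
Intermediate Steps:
z(u, H) = H + u
Z(w) = -8 + 2*w + 2*w² (Z(w) = -8 + ((w² + w*w) + (w + w)) = -8 + ((w² + w²) + 2*w) = -8 + (2*w² + 2*w) = -8 + (2*w + 2*w²) = -8 + 2*w + 2*w²)
n = -24 (n = (2*(-8 + 2*(-2) + 2*(-2)²))*3 = (2*(-8 - 4 + 2*4))*3 = (2*(-8 - 4 + 8))*3 = (2*(-4))*3 = -8*3 = -24)
((5 - 1*(-311)) - 233)*n = ((5 - 1*(-311)) - 233)*(-24) = ((5 + 311) - 233)*(-24) = (316 - 233)*(-24) = 83*(-24) = -1992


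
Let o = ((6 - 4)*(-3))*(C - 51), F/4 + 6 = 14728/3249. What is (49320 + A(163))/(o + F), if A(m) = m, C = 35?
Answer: 160770267/292840 ≈ 549.00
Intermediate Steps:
F = -19064/3249 (F = -24 + 4*(14728/3249) = -24 + 58912/3249 = -19064/3249 ≈ -5.8677)
o = 96 (o = ((6 - 4)*(-3))*(35 - 51) = (2*(-3))*(-16) = -6*(-16) = 96)
(49320 + A(163))/(o + F) = (49320 + 163)/(96 - 19064/3249) = 49483/(292840/3249) = 49483*(3249/292840) = 160770267/292840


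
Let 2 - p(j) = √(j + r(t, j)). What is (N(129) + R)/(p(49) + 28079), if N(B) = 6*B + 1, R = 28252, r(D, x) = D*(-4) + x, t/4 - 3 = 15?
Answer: 815107187/788542751 + 29027*I*√190/788542751 ≈ 1.0337 + 0.0005074*I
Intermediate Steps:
t = 72 (t = 12 + 4*15 = 12 + 60 = 72)
r(D, x) = x - 4*D (r(D, x) = -4*D + x = x - 4*D)
p(j) = 2 - √(-288 + 2*j) (p(j) = 2 - √(j + (j - 4*72)) = 2 - √(j + (j - 288)) = 2 - √(j + (-288 + j)) = 2 - √(-288 + 2*j))
N(B) = 1 + 6*B
(N(129) + R)/(p(49) + 28079) = ((1 + 6*129) + 28252)/((2 - √(-288 + 2*49)) + 28079) = ((1 + 774) + 28252)/((2 - √(-288 + 98)) + 28079) = (775 + 28252)/((2 - √(-190)) + 28079) = 29027/((2 - I*√190) + 28079) = 29027/(28081 - I*√190)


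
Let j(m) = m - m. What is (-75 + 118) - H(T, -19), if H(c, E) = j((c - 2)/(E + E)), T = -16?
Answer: 43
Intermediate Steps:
j(m) = 0
H(c, E) = 0
(-75 + 118) - H(T, -19) = (-75 + 118) - 1*0 = 43 + 0 = 43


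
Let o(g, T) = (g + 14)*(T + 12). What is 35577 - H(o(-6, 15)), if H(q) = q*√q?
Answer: 35577 - 1296*√6 ≈ 32402.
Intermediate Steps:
o(g, T) = (12 + T)*(14 + g) (o(g, T) = (14 + g)*(12 + T) = (12 + T)*(14 + g))
H(q) = q^(3/2)
35577 - H(o(-6, 15)) = 35577 - (168 + 12*(-6) + 14*15 + 15*(-6))^(3/2) = 35577 - (168 - 72 + 210 - 90)^(3/2) = 35577 - 216^(3/2) = 35577 - 1296*√6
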